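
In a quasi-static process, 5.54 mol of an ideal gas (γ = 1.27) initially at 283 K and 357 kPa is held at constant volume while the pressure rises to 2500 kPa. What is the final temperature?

V₁ = nRT₁/P₁ = 5.54×8.314×283/357 = 36.5 L.
Isochoric: V stays 36.5 L; P/T = const ⇒ T₂ = 1980 K, P₂ = 2500 kPa.

1980 K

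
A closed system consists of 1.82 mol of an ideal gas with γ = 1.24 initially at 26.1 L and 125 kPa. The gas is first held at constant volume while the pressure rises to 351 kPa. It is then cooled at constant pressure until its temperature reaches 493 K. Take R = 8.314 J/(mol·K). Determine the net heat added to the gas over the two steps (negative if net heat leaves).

15800 J

T₁ = P₁V₁/(nR) = 125×26.1/(1.82×8.314) = 216 K.
Step 1 — Isochoric: V stays 26.1 L; P/T = const ⇒ T₂ = 605 K, P₂ = 351 kPa.
W = 0 (no volume change).
ΔU = nCvΔT = 1.82×34.6×(605−216) = 24600 J.
Q = ΔU = 24600 J.
State after step 1: P = 351 kPa, V = 26.1 L, T = 605 K.
Step 2 — Isobaric: P stays 351 kPa; V/T = const ⇒ T₂ = 493 K, V₂ = 21.3 L.
W = PΔV = 351×(21.3−26.1) kPa·L = -1700 J.
ΔU = nCvΔT = 1.82×34.6×(493−605) = -7090 J.
Q = ΔU + W = nCpΔT = -8790 J.
Net over both steps: W = -1700 J, Q = 15800 J, ΔU = 17500 J.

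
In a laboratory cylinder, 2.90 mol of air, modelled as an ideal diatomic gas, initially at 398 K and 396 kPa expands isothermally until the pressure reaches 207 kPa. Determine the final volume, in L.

V₁ = nRT₁/P₁ = 2.90×8.314×398/396 = 24.2 L.
Isothermal: T stays 398 K; PV = const ⇒ V₂ = 46.4 L, P₂ = 207 kPa.

46.4 L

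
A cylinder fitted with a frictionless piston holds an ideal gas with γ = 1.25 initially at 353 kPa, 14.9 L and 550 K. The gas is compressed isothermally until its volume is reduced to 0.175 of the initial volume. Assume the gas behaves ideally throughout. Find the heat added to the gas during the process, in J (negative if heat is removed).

-9170 J

n = P₁V₁/(RT₁) = 353×14.9/(8.314×550) = 1.15 mol.
Isothermal: T stays 550 K; PV = const ⇒ V₂ = 2.61 L, P₂ = 2020 kPa.
ΔU = 0 (ideal gas, T constant).
W = nRT ln(V₂/V₁) = 1.15×8.314×550×ln(0.175) = -9170 J.
Q = ΔU + W = -9170 J.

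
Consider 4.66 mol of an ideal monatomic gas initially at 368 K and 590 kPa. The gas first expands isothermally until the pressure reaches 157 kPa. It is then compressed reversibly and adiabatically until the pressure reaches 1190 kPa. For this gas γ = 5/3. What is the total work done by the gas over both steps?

-7820 J

V₁ = nRT₁/P₁ = 4.66×8.314×368/590 = 24.2 L.
Step 1 — Isothermal: T stays 368 K; PV = const ⇒ V₂ = 90.8 L, P₂ = 157 kPa.
ΔU = 0 (ideal gas, T constant).
W = nRT ln(V₂/V₁) = 4.66×8.314×368×ln(3.76) = 18900 J.
Q = ΔU + W = 18900 J.
State after step 1: P = 157 kPa, V = 90.8 L, T = 368 K.
Step 2 — Adiabatic: T₂/T₁ = (P₂/P₁)^((γ−1)/γ) ⇒ T₂ = 368×(7.58)^0.400 = 827 K; V₂ = 26.9 L.
ΔU = nCvΔT = 4.66×12.5×(827−368) = 26700 J.
Q = 0 for an adiabatic process, so W = −ΔU = -26700 J.
Net over both steps: W = -7820 J, Q = 18900 J, ΔU = 26700 J.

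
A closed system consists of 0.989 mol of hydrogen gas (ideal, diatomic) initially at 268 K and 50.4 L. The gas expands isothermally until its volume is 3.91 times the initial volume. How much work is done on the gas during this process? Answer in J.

-3000 J

P₁ = nRT₁/V₁ = 0.989×8.314×268/50.4 = 43.7 kPa.
Isothermal: T stays 268 K; PV = const ⇒ V₂ = 197 L, P₂ = 11.2 kPa.
W = nRT ln(V₂/V₁) = 0.989×8.314×268×ln(3.91) = 3000 J.
Work done on the gas = −W_by = -3000 J.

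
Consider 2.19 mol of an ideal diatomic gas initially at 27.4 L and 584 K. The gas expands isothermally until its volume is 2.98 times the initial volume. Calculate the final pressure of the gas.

130 kPa

P₁ = nRT₁/V₁ = 2.19×8.314×584/27.4 = 388 kPa.
Isothermal: T stays 584 K; PV = const ⇒ V₂ = 81.7 L, P₂ = 130 kPa.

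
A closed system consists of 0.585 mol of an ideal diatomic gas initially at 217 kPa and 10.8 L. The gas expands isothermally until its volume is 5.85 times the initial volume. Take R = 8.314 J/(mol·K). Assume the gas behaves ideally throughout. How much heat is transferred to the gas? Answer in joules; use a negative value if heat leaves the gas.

4140 J

T₁ = P₁V₁/(nR) = 217×10.8/(0.585×8.314) = 482 K.
Isothermal: T stays 482 K; PV = const ⇒ V₂ = 63.2 L, P₂ = 37.1 kPa.
ΔU = 0 (ideal gas, T constant).
W = nRT ln(V₂/V₁) = 0.585×8.314×482×ln(5.85) = 4140 J.
Q = ΔU + W = 4140 J.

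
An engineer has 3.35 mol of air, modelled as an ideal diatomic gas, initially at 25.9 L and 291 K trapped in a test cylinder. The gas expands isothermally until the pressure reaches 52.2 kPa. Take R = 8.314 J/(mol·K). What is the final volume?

155 L

P₁ = nRT₁/V₁ = 3.35×8.314×291/25.9 = 313 kPa.
Isothermal: T stays 291 K; PV = const ⇒ V₂ = 155 L, P₂ = 52.2 kPa.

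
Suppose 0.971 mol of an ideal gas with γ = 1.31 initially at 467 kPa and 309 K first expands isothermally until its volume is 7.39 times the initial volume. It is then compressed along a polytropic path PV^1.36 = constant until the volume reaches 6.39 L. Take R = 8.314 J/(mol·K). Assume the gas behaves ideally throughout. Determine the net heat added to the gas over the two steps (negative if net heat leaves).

V₁ = nRT₁/P₁ = 0.971×8.314×309/467 = 5.34 L.
Step 1 — Isothermal: T stays 309 K; PV = const ⇒ V₂ = 39.5 L, P₂ = 63.2 kPa.
ΔU = 0 (ideal gas, T constant).
W = nRT ln(V₂/V₁) = 0.971×8.314×309×ln(7.39) = 4990 J.
Q = ΔU + W = 4990 J.
State after step 1: P = 63.2 kPa, V = 39.5 L, T = 309 K.
Step 2 — Polytropic n=1.36: T₂ = T₁(V₁/V₂)^(n−1) = 309×(6.18)^0.36 = 595 K; P₂ = P₁(V₁/V₂)^n = 752 kPa.
W = (P₁V₁−P₂V₂)/(n−1) = (63.2×39.5−752×6.39)/0.36 = -6420 J.
ΔU = nCvΔT = 0.971×26.8×(595−309) = 7450 J.
Q = ΔU + W = 1040 J.
Net over both steps: W = -1430 J, Q = 6020 J, ΔU = 7450 J.

6020 J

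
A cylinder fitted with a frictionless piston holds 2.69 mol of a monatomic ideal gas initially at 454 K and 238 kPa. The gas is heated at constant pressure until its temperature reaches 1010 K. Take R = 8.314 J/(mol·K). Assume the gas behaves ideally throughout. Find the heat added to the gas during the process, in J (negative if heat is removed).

31100 J

V₁ = nRT₁/P₁ = 2.69×8.314×454/238 = 42.7 L.
Isobaric: P stays 238 kPa; V/T = const ⇒ T₂ = 1010 K, V₂ = 94.9 L.
W = PΔV = 238×(94.9−42.7) kPa·L = 12400 J.
ΔU = nCvΔT = 2.69×12.5×(1010−454) = 18700 J.
Q = ΔU + W = nCpΔT = 31100 J.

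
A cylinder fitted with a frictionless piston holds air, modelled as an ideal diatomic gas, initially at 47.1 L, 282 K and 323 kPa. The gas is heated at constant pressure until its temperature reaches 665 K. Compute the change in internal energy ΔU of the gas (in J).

51700 J

n = P₁V₁/(RT₁) = 323×47.1/(8.314×282) = 6.49 mol.
Isobaric: P stays 323 kPa; V/T = const ⇒ T₂ = 665 K, V₂ = 111 L.
For an ideal gas ΔU = nCvΔT with Cv = (5/2)R = 20.8 J/(mol·K).
ΔU = 6.49×20.8×(665−282) = 51700 J.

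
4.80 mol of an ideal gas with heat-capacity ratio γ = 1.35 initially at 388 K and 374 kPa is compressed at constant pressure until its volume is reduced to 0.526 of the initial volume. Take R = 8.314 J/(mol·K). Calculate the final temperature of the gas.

204 K

V₁ = nRT₁/P₁ = 4.80×8.314×388/374 = 41.4 L.
Isobaric: P stays 374 kPa; V/T = const ⇒ T₂ = 204 K, V₂ = 21.8 L.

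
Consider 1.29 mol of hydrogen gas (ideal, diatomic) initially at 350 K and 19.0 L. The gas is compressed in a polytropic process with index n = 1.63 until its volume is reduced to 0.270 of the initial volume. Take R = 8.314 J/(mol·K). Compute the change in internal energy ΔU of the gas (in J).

12000 J

P₁ = nRT₁/V₁ = 1.29×8.314×350/19.0 = 198 kPa.
Polytropic n=1.63: T₂ = T₁(V₁/V₂)^(n−1) = 350×(3.70)^0.63 = 799 K; P₂ = P₁(V₁/V₂)^n = 1670 kPa.
For an ideal gas ΔU = nCvΔT with Cv = (5/2)R = 20.8 J/(mol·K).
ΔU = 1.29×20.8×(799−350) = 12000 J.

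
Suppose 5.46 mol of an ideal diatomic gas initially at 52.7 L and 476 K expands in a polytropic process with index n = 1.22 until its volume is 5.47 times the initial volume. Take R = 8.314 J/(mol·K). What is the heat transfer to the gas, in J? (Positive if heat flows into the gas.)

13800 J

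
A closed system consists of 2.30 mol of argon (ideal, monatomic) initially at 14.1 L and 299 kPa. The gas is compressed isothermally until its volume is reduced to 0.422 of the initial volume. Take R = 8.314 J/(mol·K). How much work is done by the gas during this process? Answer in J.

-3640 J

T₁ = P₁V₁/(nR) = 299×14.1/(2.30×8.314) = 220 K.
Isothermal: T stays 220 K; PV = const ⇒ V₂ = 5.95 L, P₂ = 709 kPa.
W = nRT ln(V₂/V₁) = 2.30×8.314×220×ln(0.422) = -3640 J.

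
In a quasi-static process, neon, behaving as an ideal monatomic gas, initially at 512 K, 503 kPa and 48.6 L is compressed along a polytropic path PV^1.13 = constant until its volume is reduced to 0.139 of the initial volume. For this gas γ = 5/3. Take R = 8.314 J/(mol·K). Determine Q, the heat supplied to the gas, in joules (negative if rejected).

n = P₁V₁/(RT₁) = 503×48.6/(8.314×512) = 5.74 mol.
Polytropic n=1.13: T₂ = T₁(V₁/V₂)^(n−1) = 512×(7.19)^0.13 = 662 K; P₂ = P₁(V₁/V₂)^n = 4680 kPa.
W = (P₁V₁−P₂V₂)/(n−1) = (503×48.6−4680×6.76)/0.13 = -55000 J.
ΔU = nCvΔT = 5.74×12.5×(662−512) = 10700 J.
Q = ΔU + W = -44300 J.

-44300 J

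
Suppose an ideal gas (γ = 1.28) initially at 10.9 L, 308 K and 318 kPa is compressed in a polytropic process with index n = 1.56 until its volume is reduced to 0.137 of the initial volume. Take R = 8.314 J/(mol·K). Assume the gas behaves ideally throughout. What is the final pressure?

7070 kPa

Polytropic n=1.56: T₂ = T₁(V₁/V₂)^(n−1) = 308×(7.30)^0.56 = 938 K; P₂ = P₁(V₁/V₂)^n = 7070 kPa.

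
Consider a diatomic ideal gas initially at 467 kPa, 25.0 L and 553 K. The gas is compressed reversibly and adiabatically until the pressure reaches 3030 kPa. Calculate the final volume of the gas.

6.57 L

Adiabatic: T₂/T₁ = (P₂/P₁)^((γ−1)/γ) ⇒ T₂ = 553×(6.49)^0.286 = 944 K; V₂ = 6.57 L.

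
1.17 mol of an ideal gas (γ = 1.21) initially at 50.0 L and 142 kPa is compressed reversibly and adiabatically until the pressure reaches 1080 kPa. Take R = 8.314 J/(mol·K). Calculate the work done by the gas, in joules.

T₁ = P₁V₁/(nR) = 142×50.0/(1.17×8.314) = 730 K.
Adiabatic: T₂/T₁ = (P₂/P₁)^((γ−1)/γ) ⇒ T₂ = 730×(7.61)^0.174 = 1040 K; V₂ = 9.35 L.
ΔU = nCvΔT = 1.17×39.6×(1040−730) = 14300 J.
Q = 0 for an adiabatic process, so W = −ΔU = -14300 J.

-14300 J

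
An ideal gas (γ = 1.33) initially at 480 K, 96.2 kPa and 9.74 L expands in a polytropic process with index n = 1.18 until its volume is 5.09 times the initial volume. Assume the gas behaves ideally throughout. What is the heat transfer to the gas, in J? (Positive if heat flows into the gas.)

n = P₁V₁/(RT₁) = 96.2×9.74/(8.314×480) = 0.235 mol.
Polytropic n=1.18: T₂ = T₁(V₁/V₂)^(n−1) = 480×(0.196)^0.18 = 358 K; P₂ = P₁(V₁/V₂)^n = 14.1 kPa.
W = (P₁V₁−P₂V₂)/(n−1) = (96.2×9.74−14.1×49.6)/0.18 = 1320 J.
ΔU = nCvΔT = 0.235×25.2×(358−480) = -721 J.
Q = ΔU + W = 601 J.

601 J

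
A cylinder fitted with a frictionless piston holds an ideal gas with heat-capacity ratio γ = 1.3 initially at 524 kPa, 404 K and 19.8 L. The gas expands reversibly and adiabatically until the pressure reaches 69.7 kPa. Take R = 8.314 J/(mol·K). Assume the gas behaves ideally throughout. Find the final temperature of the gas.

254 K

Adiabatic: T₂/T₁ = (P₂/P₁)^((γ−1)/γ) ⇒ T₂ = 404×(0.133)^0.231 = 254 K; V₂ = 93.5 L.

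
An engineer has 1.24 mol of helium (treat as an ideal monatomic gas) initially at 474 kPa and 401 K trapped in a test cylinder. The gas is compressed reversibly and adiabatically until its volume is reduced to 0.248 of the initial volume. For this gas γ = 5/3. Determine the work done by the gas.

-9510 J

V₁ = nRT₁/P₁ = 1.24×8.314×401/474 = 8.72 L.
Adiabatic: TV^(γ−1) = const ⇒ T₂ = 401×(4.03)^0.667 = 1020 K; PV^γ = const ⇒ P₂ = 4840 kPa.
ΔU = nCvΔT = 1.24×12.5×(1020−401) = 9510 J.
Q = 0 for an adiabatic process, so W = −ΔU = -9510 J.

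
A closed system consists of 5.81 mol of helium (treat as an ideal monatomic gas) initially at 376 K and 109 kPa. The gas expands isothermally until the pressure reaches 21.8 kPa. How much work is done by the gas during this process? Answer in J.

29200 J

V₁ = nRT₁/P₁ = 5.81×8.314×376/109 = 167 L.
Isothermal: T stays 376 K; PV = const ⇒ V₂ = 833 L, P₂ = 21.8 kPa.
W = nRT ln(V₂/V₁) = 5.81×8.314×376×ln(5.00) = 29200 J.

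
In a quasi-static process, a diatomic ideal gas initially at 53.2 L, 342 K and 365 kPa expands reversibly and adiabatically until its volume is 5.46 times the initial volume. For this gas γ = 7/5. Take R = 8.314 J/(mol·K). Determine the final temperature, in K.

Adiabatic: TV^(γ−1) = const ⇒ T₂ = 342×(0.183)^0.400 = 173 K; PV^γ = const ⇒ P₂ = 33.9 kPa.

173 K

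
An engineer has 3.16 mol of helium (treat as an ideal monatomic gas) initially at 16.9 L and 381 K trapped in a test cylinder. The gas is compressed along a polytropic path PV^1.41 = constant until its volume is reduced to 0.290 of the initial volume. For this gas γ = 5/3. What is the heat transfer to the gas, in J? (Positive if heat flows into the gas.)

P₁ = nRT₁/V₁ = 3.16×8.314×381/16.9 = 592 kPa.
Polytropic n=1.41: T₂ = T₁(V₁/V₂)^(n−1) = 381×(3.45)^0.41 = 633 K; P₂ = P₁(V₁/V₂)^n = 3390 kPa.
W = (P₁V₁−P₂V₂)/(n−1) = (592×16.9−3390×4.90)/0.41 = -16100 J.
ΔU = nCvΔT = 3.16×12.5×(633−381) = 9930 J.
Q = ΔU + W = -6210 J.

-6210 J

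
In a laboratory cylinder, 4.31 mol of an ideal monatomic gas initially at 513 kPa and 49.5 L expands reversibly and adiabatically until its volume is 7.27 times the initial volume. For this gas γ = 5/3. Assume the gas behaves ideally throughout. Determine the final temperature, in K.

189 K

T₁ = P₁V₁/(nR) = 513×49.5/(4.31×8.314) = 709 K.
Adiabatic: TV^(γ−1) = const ⇒ T₂ = 709×(0.138)^0.667 = 189 K; PV^γ = const ⇒ P₂ = 18.8 kPa.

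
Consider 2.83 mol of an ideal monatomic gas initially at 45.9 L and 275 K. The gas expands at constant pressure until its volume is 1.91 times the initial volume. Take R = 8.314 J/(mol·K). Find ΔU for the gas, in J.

P₁ = nRT₁/V₁ = 2.83×8.314×275/45.9 = 141 kPa.
Isobaric: P stays 141 kPa; V/T = const ⇒ T₂ = 525 K, V₂ = 87.7 L.
For an ideal gas ΔU = nCvΔT with Cv = (3/2)R = 12.5 J/(mol·K).
ΔU = 2.83×12.5×(525−275) = 8830 J.

8830 J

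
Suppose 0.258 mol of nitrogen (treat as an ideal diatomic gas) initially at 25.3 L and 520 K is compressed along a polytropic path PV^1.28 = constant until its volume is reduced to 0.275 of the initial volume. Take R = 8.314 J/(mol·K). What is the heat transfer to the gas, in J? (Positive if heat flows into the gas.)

-520 J

P₁ = nRT₁/V₁ = 0.258×8.314×520/25.3 = 44.1 kPa.
Polytropic n=1.28: T₂ = T₁(V₁/V₂)^(n−1) = 520×(3.64)^0.28 = 746 K; P₂ = P₁(V₁/V₂)^n = 230 kPa.
W = (P₁V₁−P₂V₂)/(n−1) = (44.1×25.3−230×6.96)/0.28 = -1730 J.
ΔU = nCvΔT = 0.258×20.8×(746−520) = 1210 J.
Q = ΔU + W = -520 J.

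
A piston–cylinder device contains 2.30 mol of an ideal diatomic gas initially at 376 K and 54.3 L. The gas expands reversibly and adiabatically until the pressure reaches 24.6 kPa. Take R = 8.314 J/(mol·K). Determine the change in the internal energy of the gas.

P₁ = nRT₁/V₁ = 2.30×8.314×376/54.3 = 132 kPa.
Adiabatic: T₂/T₁ = (P₂/P₁)^((γ−1)/γ) ⇒ T₂ = 376×(0.186)^0.286 = 232 K; V₂ = 181 L.
For an ideal gas ΔU = nCvΔT with Cv = (5/2)R = 20.8 J/(mol·K).
ΔU = 2.30×20.8×(232−376) = -6860 J.

-6860 J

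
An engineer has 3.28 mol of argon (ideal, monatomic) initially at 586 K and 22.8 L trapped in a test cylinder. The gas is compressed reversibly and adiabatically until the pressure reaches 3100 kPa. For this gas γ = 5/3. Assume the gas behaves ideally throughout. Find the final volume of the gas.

P₁ = nRT₁/V₁ = 3.28×8.314×586/22.8 = 701 kPa.
Adiabatic: T₂/T₁ = (P₂/P₁)^((γ−1)/γ) ⇒ T₂ = 586×(4.42)^0.400 = 1060 K; V₂ = 9.34 L.

9.34 L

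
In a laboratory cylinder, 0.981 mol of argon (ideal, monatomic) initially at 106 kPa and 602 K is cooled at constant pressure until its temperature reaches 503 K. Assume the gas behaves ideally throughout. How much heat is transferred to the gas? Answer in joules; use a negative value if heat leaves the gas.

-2020 J

V₁ = nRT₁/P₁ = 0.981×8.314×602/106 = 46.3 L.
Isobaric: P stays 106 kPa; V/T = const ⇒ T₂ = 503 K, V₂ = 38.7 L.
W = PΔV = 106×(38.7−46.3) kPa·L = -807 J.
ΔU = nCvΔT = 0.981×12.5×(503−602) = -1210 J.
Q = ΔU + W = nCpΔT = -2020 J.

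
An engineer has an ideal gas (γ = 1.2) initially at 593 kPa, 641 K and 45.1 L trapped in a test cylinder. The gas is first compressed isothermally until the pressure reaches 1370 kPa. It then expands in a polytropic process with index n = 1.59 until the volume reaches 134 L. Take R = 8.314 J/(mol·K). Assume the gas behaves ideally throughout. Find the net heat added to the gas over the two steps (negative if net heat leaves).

-82400 J

n = P₁V₁/(RT₁) = 593×45.1/(8.314×641) = 5.02 mol.
Step 1 — Isothermal: T stays 641 K; PV = const ⇒ V₂ = 19.5 L, P₂ = 1370 kPa.
ΔU = 0 (ideal gas, T constant).
W = nRT ln(V₂/V₁) = 5.02×8.314×641×ln(0.433) = -22400 J.
Q = ΔU + W = -22400 J.
State after step 1: P = 1370 kPa, V = 19.5 L, T = 641 K.
Step 2 — Polytropic n=1.59: T₂ = T₁(V₁/V₂)^(n−1) = 641×(0.146)^0.59 = 206 K; P₂ = P₁(V₁/V₂)^n = 64.1 kPa.
W = (P₁V₁−P₂V₂)/(n−1) = (1370×19.5−64.1×134)/0.59 = 30800 J.
ΔU = nCvΔT = 5.02×41.6×(206−641) = -90800 J.
Q = ΔU + W = -60000 J.
Net over both steps: W = 8390 J, Q = -82400 J, ΔU = -90800 J.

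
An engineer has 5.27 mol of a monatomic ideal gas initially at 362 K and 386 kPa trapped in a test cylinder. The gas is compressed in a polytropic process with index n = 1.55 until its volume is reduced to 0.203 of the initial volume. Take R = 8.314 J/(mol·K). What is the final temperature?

V₁ = nRT₁/P₁ = 5.27×8.314×362/386 = 41.1 L.
Polytropic n=1.55: T₂ = T₁(V₁/V₂)^(n−1) = 362×(4.93)^0.55 = 870 K; P₂ = P₁(V₁/V₂)^n = 4570 kPa.

870 K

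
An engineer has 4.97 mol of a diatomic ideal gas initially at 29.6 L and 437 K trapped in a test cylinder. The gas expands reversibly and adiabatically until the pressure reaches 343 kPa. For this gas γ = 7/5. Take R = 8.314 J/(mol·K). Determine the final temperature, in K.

371 K

P₁ = nRT₁/V₁ = 4.97×8.314×437/29.6 = 610 kPa.
Adiabatic: T₂/T₁ = (P₂/P₁)^((γ−1)/γ) ⇒ T₂ = 437×(0.562)^0.286 = 371 K; V₂ = 44.7 L.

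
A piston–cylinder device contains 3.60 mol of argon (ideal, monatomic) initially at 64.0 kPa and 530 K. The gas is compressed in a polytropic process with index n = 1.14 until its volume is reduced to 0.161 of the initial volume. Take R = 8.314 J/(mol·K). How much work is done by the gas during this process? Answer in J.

V₁ = nRT₁/P₁ = 3.60×8.314×530/64.0 = 248 L.
Polytropic n=1.14: T₂ = T₁(V₁/V₂)^(n−1) = 530×(6.21)^0.14 = 684 K; P₂ = P₁(V₁/V₂)^n = 513 kPa.
W = (P₁V₁−P₂V₂)/(n−1) = (64.0×248−513×39.9)/0.14 = -33000 J.

-33000 J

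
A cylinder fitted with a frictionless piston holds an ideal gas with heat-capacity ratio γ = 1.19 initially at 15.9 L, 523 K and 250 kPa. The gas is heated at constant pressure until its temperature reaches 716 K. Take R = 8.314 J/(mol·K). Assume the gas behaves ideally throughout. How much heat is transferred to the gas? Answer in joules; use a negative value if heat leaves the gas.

n = P₁V₁/(RT₁) = 250×15.9/(8.314×523) = 0.914 mol.
Isobaric: P stays 250 kPa; V/T = const ⇒ T₂ = 716 K, V₂ = 21.8 L.
W = PΔV = 250×(21.8−15.9) kPa·L = 1470 J.
ΔU = nCvΔT = 0.914×43.8×(716−523) = 7720 J.
Q = ΔU + W = nCpΔT = 9190 J.

9190 J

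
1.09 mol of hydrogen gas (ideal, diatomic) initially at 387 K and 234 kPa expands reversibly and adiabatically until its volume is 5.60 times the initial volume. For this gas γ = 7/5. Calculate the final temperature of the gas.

V₁ = nRT₁/P₁ = 1.09×8.314×387/234 = 15.0 L.
Adiabatic: TV^(γ−1) = const ⇒ T₂ = 387×(0.179)^0.400 = 194 K; PV^γ = const ⇒ P₂ = 21.0 kPa.

194 K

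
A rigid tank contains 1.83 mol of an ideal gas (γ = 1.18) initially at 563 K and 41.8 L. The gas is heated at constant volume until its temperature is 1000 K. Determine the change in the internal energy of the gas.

36900 J

P₁ = nRT₁/V₁ = 1.83×8.314×563/41.8 = 205 kPa.
Isochoric: V stays 41.8 L; P/T = const ⇒ T₂ = 1000 K, P₂ = 364 kPa.
For an ideal gas ΔU = nCvΔT with Cv = R/(γ−1) = 46.2 J/(mol·K).
ΔU = 1.83×46.2×(1000−563) = 36900 J.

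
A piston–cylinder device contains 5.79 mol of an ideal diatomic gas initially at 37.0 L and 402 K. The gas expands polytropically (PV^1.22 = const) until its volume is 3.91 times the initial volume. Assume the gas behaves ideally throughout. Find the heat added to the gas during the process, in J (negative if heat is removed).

10300 J

P₁ = nRT₁/V₁ = 5.79×8.314×402/37.0 = 523 kPa.
Polytropic n=1.22: T₂ = T₁(V₁/V₂)^(n−1) = 402×(0.256)^0.22 = 298 K; P₂ = P₁(V₁/V₂)^n = 99.1 kPa.
W = (P₁V₁−P₂V₂)/(n−1) = (523×37.0−99.1×145)/0.22 = 22800 J.
ΔU = nCvΔT = 5.79×20.8×(298−402) = -12500 J.
Q = ΔU + W = 10300 J.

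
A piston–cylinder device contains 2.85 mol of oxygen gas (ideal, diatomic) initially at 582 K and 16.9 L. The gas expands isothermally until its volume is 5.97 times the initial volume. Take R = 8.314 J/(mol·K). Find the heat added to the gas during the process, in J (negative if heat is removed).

P₁ = nRT₁/V₁ = 2.85×8.314×582/16.9 = 816 kPa.
Isothermal: T stays 582 K; PV = const ⇒ V₂ = 101 L, P₂ = 137 kPa.
ΔU = 0 (ideal gas, T constant).
W = nRT ln(V₂/V₁) = 2.85×8.314×582×ln(5.97) = 24600 J.
Q = ΔU + W = 24600 J.

24600 J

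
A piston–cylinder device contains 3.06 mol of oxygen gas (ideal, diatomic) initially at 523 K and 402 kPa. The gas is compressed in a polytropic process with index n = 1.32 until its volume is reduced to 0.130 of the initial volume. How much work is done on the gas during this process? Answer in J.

V₁ = nRT₁/P₁ = 3.06×8.314×523/402 = 33.1 L.
Polytropic n=1.32: T₂ = T₁(V₁/V₂)^(n−1) = 523×(7.69)^0.32 = 1000 K; P₂ = P₁(V₁/V₂)^n = 5940 kPa.
W = (P₁V₁−P₂V₂)/(n−1) = (402×33.1−5940×4.30)/0.32 = -38300 J.
Work done on the gas = −W_by = 38300 J.

38300 J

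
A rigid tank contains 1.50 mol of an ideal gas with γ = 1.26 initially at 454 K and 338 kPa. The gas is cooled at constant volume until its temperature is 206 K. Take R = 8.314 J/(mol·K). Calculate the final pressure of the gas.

V₁ = nRT₁/P₁ = 1.50×8.314×454/338 = 16.8 L.
Isochoric: V stays 16.8 L; P/T = const ⇒ T₂ = 206 K, P₂ = 153 kPa.

153 kPa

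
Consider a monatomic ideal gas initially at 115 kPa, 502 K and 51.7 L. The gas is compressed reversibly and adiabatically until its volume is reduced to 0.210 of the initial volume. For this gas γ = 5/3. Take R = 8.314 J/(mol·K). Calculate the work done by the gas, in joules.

n = P₁V₁/(RT₁) = 115×51.7/(8.314×502) = 1.42 mol.
Adiabatic: TV^(γ−1) = const ⇒ T₂ = 502×(4.76)^0.667 = 1420 K; PV^γ = const ⇒ P₂ = 1550 kPa.
ΔU = nCvΔT = 1.42×12.5×(1420−502) = 16300 J.
Q = 0 for an adiabatic process, so W = −ΔU = -16300 J.

-16300 J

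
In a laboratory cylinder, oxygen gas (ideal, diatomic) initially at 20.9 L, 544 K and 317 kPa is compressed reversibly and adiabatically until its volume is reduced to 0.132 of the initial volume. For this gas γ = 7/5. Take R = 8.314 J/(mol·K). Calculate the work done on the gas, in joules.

n = P₁V₁/(RT₁) = 317×20.9/(8.314×544) = 1.46 mol.
Adiabatic: TV^(γ−1) = const ⇒ T₂ = 544×(7.58)^0.400 = 1220 K; PV^γ = const ⇒ P₂ = 5400 kPa.
ΔU = nCvΔT = 1.46×20.8×(1220−544) = 20700 J.
Q = 0 for an adiabatic process, so W = −ΔU = -20700 J.
Work done on the gas = −W_by = 20700 J.

20700 J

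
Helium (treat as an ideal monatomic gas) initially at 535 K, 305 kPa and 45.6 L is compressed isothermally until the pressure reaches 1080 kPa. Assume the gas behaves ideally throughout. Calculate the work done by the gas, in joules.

n = P₁V₁/(RT₁) = 305×45.6/(8.314×535) = 3.13 mol.
Isothermal: T stays 535 K; PV = const ⇒ V₂ = 12.9 L, P₂ = 1080 kPa.
W = nRT ln(V₂/V₁) = 3.13×8.314×535×ln(0.282) = -17600 J.

-17600 J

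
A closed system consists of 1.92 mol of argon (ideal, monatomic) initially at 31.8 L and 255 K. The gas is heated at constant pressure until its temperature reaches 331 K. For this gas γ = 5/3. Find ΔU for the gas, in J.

P₁ = nRT₁/V₁ = 1.92×8.314×255/31.8 = 128 kPa.
Isobaric: P stays 128 kPa; V/T = const ⇒ T₂ = 331 K, V₂ = 41.3 L.
For an ideal gas ΔU = nCvΔT with Cv = (3/2)R = 12.5 J/(mol·K).
ΔU = 1.92×12.5×(331−255) = 1820 J.

1820 J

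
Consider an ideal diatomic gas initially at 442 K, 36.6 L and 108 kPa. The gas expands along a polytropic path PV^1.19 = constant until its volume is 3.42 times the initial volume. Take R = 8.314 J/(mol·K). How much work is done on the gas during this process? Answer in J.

n = P₁V₁/(RT₁) = 108×36.6/(8.314×442) = 1.08 mol.
Polytropic n=1.19: T₂ = T₁(V₁/V₂)^(n−1) = 442×(0.292)^0.19 = 350 K; P₂ = P₁(V₁/V₂)^n = 25.0 kPa.
W = (P₁V₁−P₂V₂)/(n−1) = (108×36.6−25.0×125)/0.19 = 4330 J.
Work done on the gas = −W_by = -4330 J.

-4330 J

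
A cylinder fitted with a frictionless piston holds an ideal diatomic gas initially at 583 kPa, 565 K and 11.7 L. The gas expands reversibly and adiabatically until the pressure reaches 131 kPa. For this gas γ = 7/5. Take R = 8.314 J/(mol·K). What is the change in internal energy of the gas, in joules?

n = P₁V₁/(RT₁) = 583×11.7/(8.314×565) = 1.45 mol.
Adiabatic: T₂/T₁ = (P₂/P₁)^((γ−1)/γ) ⇒ T₂ = 565×(0.225)^0.286 = 369 K; V₂ = 34.0 L.
For an ideal gas ΔU = nCvΔT with Cv = (5/2)R = 20.8 J/(mol·K).
ΔU = 1.45×20.8×(369−565) = -5920 J.

-5920 J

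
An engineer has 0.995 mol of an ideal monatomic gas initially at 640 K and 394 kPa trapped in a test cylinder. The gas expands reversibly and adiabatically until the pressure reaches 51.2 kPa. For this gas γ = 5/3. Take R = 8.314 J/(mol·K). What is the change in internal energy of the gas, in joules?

V₁ = nRT₁/P₁ = 0.995×8.314×640/394 = 13.4 L.
Adiabatic: T₂/T₁ = (P₂/P₁)^((γ−1)/γ) ⇒ T₂ = 640×(0.130)^0.400 = 283 K; V₂ = 45.7 L.
For an ideal gas ΔU = nCvΔT with Cv = (3/2)R = 12.5 J/(mol·K).
ΔU = 0.995×12.5×(283−640) = -4430 J.

-4430 J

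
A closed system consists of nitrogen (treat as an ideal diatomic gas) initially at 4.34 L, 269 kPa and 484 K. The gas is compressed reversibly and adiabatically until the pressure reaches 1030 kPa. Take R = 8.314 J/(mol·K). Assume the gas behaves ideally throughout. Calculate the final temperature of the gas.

Adiabatic: T₂/T₁ = (P₂/P₁)^((γ−1)/γ) ⇒ T₂ = 484×(3.83)^0.286 = 710 K; V₂ = 1.66 L.

710 K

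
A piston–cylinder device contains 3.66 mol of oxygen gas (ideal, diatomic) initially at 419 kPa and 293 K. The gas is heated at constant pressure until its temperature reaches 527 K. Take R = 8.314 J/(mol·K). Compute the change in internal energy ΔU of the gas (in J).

V₁ = nRT₁/P₁ = 3.66×8.314×293/419 = 21.3 L.
Isobaric: P stays 419 kPa; V/T = const ⇒ T₂ = 527 K, V₂ = 38.3 L.
For an ideal gas ΔU = nCvΔT with Cv = (5/2)R = 20.8 J/(mol·K).
ΔU = 3.66×20.8×(527−293) = 17800 J.

17800 J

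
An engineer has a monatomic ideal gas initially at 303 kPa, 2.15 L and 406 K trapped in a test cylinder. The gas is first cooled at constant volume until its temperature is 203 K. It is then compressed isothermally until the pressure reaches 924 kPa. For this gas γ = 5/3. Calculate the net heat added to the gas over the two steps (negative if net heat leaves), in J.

n = P₁V₁/(RT₁) = 303×2.15/(8.314×406) = 0.193 mol.
Step 1 — Isochoric: V stays 2.15 L; P/T = const ⇒ T₂ = 203 K, P₂ = 152 kPa.
W = 0 (no volume change).
ΔU = nCvΔT = 0.193×12.5×(203−406) = -489 J.
Q = ΔU = -489 J.
State after step 1: P = 152 kPa, V = 2.15 L, T = 203 K.
Step 2 — Isothermal: T stays 203 K; PV = const ⇒ V₂ = 0.353 L, P₂ = 924 kPa.
ΔU = 0 (ideal gas, T constant).
W = nRT ln(V₂/V₁) = 0.193×8.314×203×ln(0.164) = -589 J.
Q = ΔU + W = -589 J.
Net over both steps: W = -589 J, Q = -1080 J, ΔU = -489 J.

-1080 J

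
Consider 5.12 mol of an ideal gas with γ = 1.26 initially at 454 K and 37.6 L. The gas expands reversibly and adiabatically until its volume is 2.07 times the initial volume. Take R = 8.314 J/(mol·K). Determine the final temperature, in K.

P₁ = nRT₁/V₁ = 5.12×8.314×454/37.6 = 514 kPa.
Adiabatic: TV^(γ−1) = const ⇒ T₂ = 454×(0.483)^0.260 = 376 K; PV^γ = const ⇒ P₂ = 206 kPa.

376 K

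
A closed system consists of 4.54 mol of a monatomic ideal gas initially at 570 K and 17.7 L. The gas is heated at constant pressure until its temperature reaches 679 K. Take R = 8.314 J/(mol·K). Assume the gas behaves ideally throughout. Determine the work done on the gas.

P₁ = nRT₁/V₁ = 4.54×8.314×570/17.7 = 1220 kPa.
Isobaric: P stays 1220 kPa; V/T = const ⇒ T₂ = 679 K, V₂ = 21.1 L.
W = PΔV = 1220×(21.1−17.7) kPa·L = 4110 J.
Work done on the gas = −W_by = -4110 J.

-4110 J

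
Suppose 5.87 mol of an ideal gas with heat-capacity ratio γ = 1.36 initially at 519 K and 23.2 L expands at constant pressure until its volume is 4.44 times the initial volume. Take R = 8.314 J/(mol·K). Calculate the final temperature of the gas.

2300 K

P₁ = nRT₁/V₁ = 5.87×8.314×519/23.2 = 1090 kPa.
Isobaric: P stays 1090 kPa; V/T = const ⇒ T₂ = 2300 K, V₂ = 103 L.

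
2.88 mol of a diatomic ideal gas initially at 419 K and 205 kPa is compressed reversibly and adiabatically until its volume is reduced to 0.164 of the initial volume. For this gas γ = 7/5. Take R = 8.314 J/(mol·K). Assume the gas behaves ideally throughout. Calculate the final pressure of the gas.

V₁ = nRT₁/P₁ = 2.88×8.314×419/205 = 48.9 L.
Adiabatic: TV^(γ−1) = const ⇒ T₂ = 419×(6.10)^0.400 = 864 K; PV^γ = const ⇒ P₂ = 2580 kPa.

2580 kPa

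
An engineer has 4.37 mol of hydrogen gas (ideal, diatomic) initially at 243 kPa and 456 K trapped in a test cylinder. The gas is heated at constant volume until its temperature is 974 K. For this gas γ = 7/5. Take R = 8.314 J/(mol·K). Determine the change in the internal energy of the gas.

V₁ = nRT₁/P₁ = 4.37×8.314×456/243 = 68.2 L.
Isochoric: V stays 68.2 L; P/T = const ⇒ T₂ = 974 K, P₂ = 519 kPa.
For an ideal gas ΔU = nCvΔT with Cv = (5/2)R = 20.8 J/(mol·K).
ΔU = 4.37×20.8×(974−456) = 47100 J.

47100 J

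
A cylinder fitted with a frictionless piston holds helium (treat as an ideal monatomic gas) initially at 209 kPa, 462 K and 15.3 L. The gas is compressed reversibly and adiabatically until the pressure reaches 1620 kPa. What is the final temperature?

Adiabatic: T₂/T₁ = (P₂/P₁)^((γ−1)/γ) ⇒ T₂ = 462×(7.75)^0.400 = 1050 K; V₂ = 4.48 L.

1050 K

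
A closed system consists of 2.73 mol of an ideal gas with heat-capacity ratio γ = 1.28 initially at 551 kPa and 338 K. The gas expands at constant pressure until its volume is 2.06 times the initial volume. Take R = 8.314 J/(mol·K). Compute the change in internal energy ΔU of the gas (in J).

29000 J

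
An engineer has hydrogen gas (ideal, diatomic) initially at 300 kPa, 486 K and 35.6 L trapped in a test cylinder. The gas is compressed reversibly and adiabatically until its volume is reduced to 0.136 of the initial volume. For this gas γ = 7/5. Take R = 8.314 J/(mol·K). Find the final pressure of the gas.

4900 kPa

Adiabatic: TV^(γ−1) = const ⇒ T₂ = 486×(7.35)^0.400 = 1080 K; PV^γ = const ⇒ P₂ = 4900 kPa.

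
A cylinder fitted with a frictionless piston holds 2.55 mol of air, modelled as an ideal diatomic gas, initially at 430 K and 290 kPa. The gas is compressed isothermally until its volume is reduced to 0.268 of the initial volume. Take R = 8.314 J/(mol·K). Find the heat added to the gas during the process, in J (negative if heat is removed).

-12000 J

V₁ = nRT₁/P₁ = 2.55×8.314×430/290 = 31.4 L.
Isothermal: T stays 430 K; PV = const ⇒ V₂ = 8.42 L, P₂ = 1080 kPa.
ΔU = 0 (ideal gas, T constant).
W = nRT ln(V₂/V₁) = 2.55×8.314×430×ln(0.268) = -12000 J.
Q = ΔU + W = -12000 J.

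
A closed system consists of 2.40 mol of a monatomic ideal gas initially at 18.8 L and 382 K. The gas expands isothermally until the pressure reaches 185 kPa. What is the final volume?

41.2 L

P₁ = nRT₁/V₁ = 2.40×8.314×382/18.8 = 405 kPa.
Isothermal: T stays 382 K; PV = const ⇒ V₂ = 41.2 L, P₂ = 185 kPa.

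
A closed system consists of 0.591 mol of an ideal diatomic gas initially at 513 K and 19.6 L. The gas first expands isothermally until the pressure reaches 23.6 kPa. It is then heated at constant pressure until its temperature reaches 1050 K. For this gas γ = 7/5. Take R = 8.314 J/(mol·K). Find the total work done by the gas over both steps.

6910 J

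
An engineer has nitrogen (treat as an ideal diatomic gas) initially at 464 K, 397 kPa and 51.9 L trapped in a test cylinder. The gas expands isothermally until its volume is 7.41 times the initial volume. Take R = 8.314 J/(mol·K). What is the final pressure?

53.6 kPa

Isothermal: T stays 464 K; PV = const ⇒ V₂ = 385 L, P₂ = 53.6 kPa.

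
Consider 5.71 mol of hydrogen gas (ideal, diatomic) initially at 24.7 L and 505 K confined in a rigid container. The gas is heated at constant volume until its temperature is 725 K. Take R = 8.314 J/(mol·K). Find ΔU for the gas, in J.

P₁ = nRT₁/V₁ = 5.71×8.314×505/24.7 = 971 kPa.
Isochoric: V stays 24.7 L; P/T = const ⇒ T₂ = 725 K, P₂ = 1390 kPa.
For an ideal gas ΔU = nCvΔT with Cv = (5/2)R = 20.8 J/(mol·K).
ΔU = 5.71×20.8×(725−505) = 26100 J.

26100 J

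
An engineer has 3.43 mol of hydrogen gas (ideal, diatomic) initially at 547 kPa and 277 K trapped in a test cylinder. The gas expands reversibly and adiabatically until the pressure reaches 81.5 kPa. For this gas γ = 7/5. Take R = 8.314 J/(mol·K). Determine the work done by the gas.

8290 J

V₁ = nRT₁/P₁ = 3.43×8.314×277/547 = 14.4 L.
Adiabatic: T₂/T₁ = (P₂/P₁)^((γ−1)/γ) ⇒ T₂ = 277×(0.149)^0.286 = 161 K; V₂ = 56.3 L.
ΔU = nCvΔT = 3.43×20.8×(161−277) = -8290 J.
Q = 0 for an adiabatic process, so W = −ΔU = 8290 J.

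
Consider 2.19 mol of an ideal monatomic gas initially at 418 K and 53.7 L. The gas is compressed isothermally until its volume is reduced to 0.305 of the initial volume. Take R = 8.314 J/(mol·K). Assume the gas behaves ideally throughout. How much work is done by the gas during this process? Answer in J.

P₁ = nRT₁/V₁ = 2.19×8.314×418/53.7 = 142 kPa.
Isothermal: T stays 418 K; PV = const ⇒ V₂ = 16.4 L, P₂ = 465 kPa.
W = nRT ln(V₂/V₁) = 2.19×8.314×418×ln(0.305) = -9040 J.

-9040 J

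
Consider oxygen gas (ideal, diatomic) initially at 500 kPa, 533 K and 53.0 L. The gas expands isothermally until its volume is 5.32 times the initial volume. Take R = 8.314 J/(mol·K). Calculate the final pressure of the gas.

94.0 kPa

Isothermal: T stays 533 K; PV = const ⇒ V₂ = 282 L, P₂ = 94.0 kPa.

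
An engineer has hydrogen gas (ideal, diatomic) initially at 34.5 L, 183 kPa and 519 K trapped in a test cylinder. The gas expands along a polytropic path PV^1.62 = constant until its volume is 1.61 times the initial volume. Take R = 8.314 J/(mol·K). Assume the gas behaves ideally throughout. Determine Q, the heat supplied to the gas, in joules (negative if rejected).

-1430 J

n = P₁V₁/(RT₁) = 183×34.5/(8.314×519) = 1.46 mol.
Polytropic n=1.62: T₂ = T₁(V₁/V₂)^(n−1) = 519×(0.621)^0.62 = 386 K; P₂ = P₁(V₁/V₂)^n = 84.6 kPa.
W = (P₁V₁−P₂V₂)/(n−1) = (183×34.5−84.6×55.5)/0.62 = 2600 J.
ΔU = nCvΔT = 1.46×20.8×(386−519) = -4040 J.
Q = ΔU + W = -1430 J.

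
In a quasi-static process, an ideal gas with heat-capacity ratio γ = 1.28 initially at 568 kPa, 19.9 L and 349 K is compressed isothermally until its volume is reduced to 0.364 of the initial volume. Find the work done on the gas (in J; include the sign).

n = P₁V₁/(RT₁) = 568×19.9/(8.314×349) = 3.90 mol.
Isothermal: T stays 349 K; PV = const ⇒ V₂ = 7.24 L, P₂ = 1560 kPa.
W = nRT ln(V₂/V₁) = 3.90×8.314×349×ln(0.364) = -11400 J.
Work done on the gas = −W_by = 11400 J.

11400 J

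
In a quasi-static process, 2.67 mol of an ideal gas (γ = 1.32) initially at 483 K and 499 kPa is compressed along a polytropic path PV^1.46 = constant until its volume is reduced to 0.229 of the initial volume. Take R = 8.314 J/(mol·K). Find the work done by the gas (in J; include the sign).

-22600 J

V₁ = nRT₁/P₁ = 2.67×8.314×483/499 = 21.5 L.
Polytropic n=1.46: T₂ = T₁(V₁/V₂)^(n−1) = 483×(4.37)^0.46 = 952 K; P₂ = P₁(V₁/V₂)^n = 4290 kPa.
W = (P₁V₁−P₂V₂)/(n−1) = (499×21.5−4290×4.92)/0.46 = -22600 J.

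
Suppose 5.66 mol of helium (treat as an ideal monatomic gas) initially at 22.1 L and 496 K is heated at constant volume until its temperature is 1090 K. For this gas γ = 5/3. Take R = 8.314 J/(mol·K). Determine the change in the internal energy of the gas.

41900 J

P₁ = nRT₁/V₁ = 5.66×8.314×496/22.1 = 1060 kPa.
Isochoric: V stays 22.1 L; P/T = const ⇒ T₂ = 1090 K, P₂ = 2320 kPa.
For an ideal gas ΔU = nCvΔT with Cv = (3/2)R = 12.5 J/(mol·K).
ΔU = 5.66×12.5×(1090−496) = 41900 J.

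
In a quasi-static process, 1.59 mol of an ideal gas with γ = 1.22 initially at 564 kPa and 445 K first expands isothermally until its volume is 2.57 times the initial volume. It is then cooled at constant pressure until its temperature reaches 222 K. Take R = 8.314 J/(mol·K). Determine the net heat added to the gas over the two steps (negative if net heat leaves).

-10800 J

V₁ = nRT₁/P₁ = 1.59×8.314×445/564 = 10.4 L.
Step 1 — Isothermal: T stays 445 K; PV = const ⇒ V₂ = 26.8 L, P₂ = 219 kPa.
ΔU = 0 (ideal gas, T constant).
W = nRT ln(V₂/V₁) = 1.59×8.314×445×ln(2.57) = 5550 J.
Q = ΔU + W = 5550 J.
State after step 1: P = 219 kPa, V = 26.8 L, T = 445 K.
Step 2 — Isobaric: P stays 219 kPa; V/T = const ⇒ T₂ = 222 K, V₂ = 13.4 L.
W = PΔV = 219×(13.4−26.8) kPa·L = -2950 J.
ΔU = nCvΔT = 1.59×37.8×(222−445) = -13400 J.
Q = ΔU + W = nCpΔT = -16300 J.
Net over both steps: W = 2600 J, Q = -10800 J, ΔU = -13400 J.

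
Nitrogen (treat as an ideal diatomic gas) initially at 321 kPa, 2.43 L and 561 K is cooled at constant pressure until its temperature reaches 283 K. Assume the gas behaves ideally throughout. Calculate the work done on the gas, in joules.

n = P₁V₁/(RT₁) = 321×2.43/(8.314×561) = 0.167 mol.
Isobaric: P stays 321 kPa; V/T = const ⇒ T₂ = 283 K, V₂ = 1.23 L.
W = PΔV = 321×(1.23−2.43) kPa·L = -387 J.
Work done on the gas = −W_by = 387 J.

387 J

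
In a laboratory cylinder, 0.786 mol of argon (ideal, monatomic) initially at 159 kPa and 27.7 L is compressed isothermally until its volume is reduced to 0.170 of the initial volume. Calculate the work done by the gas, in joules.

-7800 J

T₁ = P₁V₁/(nR) = 159×27.7/(0.786×8.314) = 674 K.
Isothermal: T stays 674 K; PV = const ⇒ V₂ = 4.71 L, P₂ = 935 kPa.
W = nRT ln(V₂/V₁) = 0.786×8.314×674×ln(0.170) = -7800 J.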